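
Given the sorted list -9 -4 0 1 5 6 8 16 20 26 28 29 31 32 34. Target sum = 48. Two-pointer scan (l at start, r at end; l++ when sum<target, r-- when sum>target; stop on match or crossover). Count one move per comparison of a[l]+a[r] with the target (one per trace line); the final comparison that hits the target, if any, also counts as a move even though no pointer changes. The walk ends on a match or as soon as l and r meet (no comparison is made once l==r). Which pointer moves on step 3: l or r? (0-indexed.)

l

[0,14] -9+34=25 <48 → l++
[1,14] -4+34=30 <48 → l++
[2,14] 0+34=34 <48 → l++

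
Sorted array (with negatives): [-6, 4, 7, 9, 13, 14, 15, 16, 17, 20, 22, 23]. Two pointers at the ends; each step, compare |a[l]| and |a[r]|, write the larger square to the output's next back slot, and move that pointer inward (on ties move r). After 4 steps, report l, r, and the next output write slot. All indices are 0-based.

l=0, r=7, next write slot=7

l=0 r=11: |-6|<=|23| out[11]=529, r--
l=0 r=10: |-6|<=|22| out[10]=484, r--
l=0 r=9: |-6|<=|20| out[9]=400, r--
l=0 r=8: |-6|<=|17| out[8]=289, r--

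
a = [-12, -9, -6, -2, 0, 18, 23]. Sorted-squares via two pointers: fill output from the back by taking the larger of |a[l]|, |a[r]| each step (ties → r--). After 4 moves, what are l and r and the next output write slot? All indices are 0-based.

[0,6] |-12|<=|23| out[6]=529 → r--
[0,5] |-12|<=|18| out[5]=324 → r--
[0,4] |-12|>|0| out[4]=144 → l++
[1,4] |-9|>|0| out[3]=81 → l++

l=2, r=4, next write slot=2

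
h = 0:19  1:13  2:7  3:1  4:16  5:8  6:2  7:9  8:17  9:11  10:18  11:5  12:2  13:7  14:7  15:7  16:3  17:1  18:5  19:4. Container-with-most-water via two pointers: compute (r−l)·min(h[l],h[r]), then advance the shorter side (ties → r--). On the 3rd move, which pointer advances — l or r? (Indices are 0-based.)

r

l=0 r=19: min(19,4)*19=76 best=76 *, r--
l=0 r=18: min(19,5)*18=90 best=90 *, r--
l=0 r=17: min(19,1)*17=17 best=90, r--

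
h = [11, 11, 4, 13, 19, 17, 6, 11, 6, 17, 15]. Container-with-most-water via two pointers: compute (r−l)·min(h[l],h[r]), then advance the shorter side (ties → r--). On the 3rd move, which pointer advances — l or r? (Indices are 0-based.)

l=0 r=10: min(11,15)*10=110 best=110 *, l++
l=1 r=10: min(11,15)*9=99 best=110, l++
l=2 r=10: min(4,15)*8=32 best=110, l++

l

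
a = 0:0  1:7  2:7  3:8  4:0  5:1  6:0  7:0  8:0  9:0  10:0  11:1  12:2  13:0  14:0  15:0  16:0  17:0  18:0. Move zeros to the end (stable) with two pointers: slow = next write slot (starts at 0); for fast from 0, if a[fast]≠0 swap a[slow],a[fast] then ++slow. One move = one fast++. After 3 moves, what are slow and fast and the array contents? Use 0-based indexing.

slow=2, fast=3, a=[7, 7, 0, 8, 0, 1, 0, 0, 0, 0, 0, 1, 2, 0, 0, 0, 0, 0, 0]

slow=0 fast=0: a[fast]=0, fast++
slow=0 fast=1: a[fast]=7≠0 swap→a[0]=7, slow++,fast++
slow=1 fast=2: a[fast]=7≠0 swap→a[1]=7, slow++,fast++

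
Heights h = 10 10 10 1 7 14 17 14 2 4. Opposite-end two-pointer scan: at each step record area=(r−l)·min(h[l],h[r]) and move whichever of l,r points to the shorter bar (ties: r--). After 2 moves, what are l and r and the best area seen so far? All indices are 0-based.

[0,9] min(10,4)*9=36 best=36 * → r--
[0,8] min(10,2)*8=16 best=36 → r--

l=0, r=7, best area=36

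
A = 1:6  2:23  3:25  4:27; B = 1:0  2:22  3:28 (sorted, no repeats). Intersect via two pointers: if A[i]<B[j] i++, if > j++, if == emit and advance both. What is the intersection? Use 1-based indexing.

i=1 j=1: 6>0, j++
i=1 j=2: 6<22, i++
i=2 j=2: 23>22, j++
i=2 j=3: 23<28, i++
i=3 j=3: 25<28, i++
i=4 j=3: 27<28, i++

intersection = []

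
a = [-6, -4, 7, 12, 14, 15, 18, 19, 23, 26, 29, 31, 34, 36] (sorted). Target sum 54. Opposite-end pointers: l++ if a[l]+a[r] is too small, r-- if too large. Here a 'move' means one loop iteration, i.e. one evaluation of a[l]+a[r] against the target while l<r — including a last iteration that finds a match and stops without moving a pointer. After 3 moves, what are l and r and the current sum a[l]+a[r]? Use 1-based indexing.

l=4, r=14, sum=48

[1,14] -6+36=30 <54 → l++
[2,14] -4+36=32 <54 → l++
[3,14] 7+36=43 <54 → l++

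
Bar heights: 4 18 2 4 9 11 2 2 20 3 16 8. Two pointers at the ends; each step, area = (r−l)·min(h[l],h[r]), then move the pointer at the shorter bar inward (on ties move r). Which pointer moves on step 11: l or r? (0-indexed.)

l=0 r=11: min(4,8)*11=44 best=44 *, l++
l=1 r=11: min(18,8)*10=80 best=80 *, r--
l=1 r=10: min(18,16)*9=144 best=144 *, r--
l=1 r=9: min(18,3)*8=24 best=144, r--
l=1 r=8: min(18,20)*7=126 best=144, l++
l=2 r=8: min(2,20)*6=12 best=144, l++
l=3 r=8: min(4,20)*5=20 best=144, l++
l=4 r=8: min(9,20)*4=36 best=144, l++
l=5 r=8: min(11,20)*3=33 best=144, l++
l=6 r=8: min(2,20)*2=4 best=144, l++
l=7 r=8: min(2,20)*1=2 best=144, l++

l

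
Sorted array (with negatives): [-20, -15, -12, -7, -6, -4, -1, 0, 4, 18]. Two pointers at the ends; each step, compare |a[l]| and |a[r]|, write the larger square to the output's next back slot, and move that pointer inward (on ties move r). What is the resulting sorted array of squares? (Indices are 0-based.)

[0,9] |-20|>|18| out[9]=400 → l++
[1,9] |-15|<=|18| out[8]=324 → r--
[1,8] |-15|>|4| out[7]=225 → l++
[2,8] |-12|>|4| out[6]=144 → l++
[3,8] |-7|>|4| out[5]=49 → l++
[4,8] |-6|>|4| out[4]=36 → l++
[5,8] |-4|<=|4| out[3]=16 → r--
[5,7] |-4|>|0| out[2]=16 → l++
[6,7] |-1|>|0| out[1]=1 → l++
[7,7] |0|<=|0| out[0]=0 → r--

[0, 1, 16, 16, 36, 49, 144, 225, 324, 400]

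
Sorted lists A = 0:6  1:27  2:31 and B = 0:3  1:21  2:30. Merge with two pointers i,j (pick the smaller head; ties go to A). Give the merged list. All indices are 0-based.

[3, 6, 21, 27, 30, 31]

[i=0,j=0] A[i]=6>B[j]=3 take 3 → j++
[i=0,j=1] A[i]=6<=B[j]=21 take 6 → i++
[i=1,j=1] A[i]=27>B[j]=21 take 21 → j++
[i=1,j=2] A[i]=27<=B[j]=30 take 27 → i++
[i=2,j=2] A[i]=31>B[j]=30 take 30 → j++
[i=2,j=3] B done, take A[i]=31 → i++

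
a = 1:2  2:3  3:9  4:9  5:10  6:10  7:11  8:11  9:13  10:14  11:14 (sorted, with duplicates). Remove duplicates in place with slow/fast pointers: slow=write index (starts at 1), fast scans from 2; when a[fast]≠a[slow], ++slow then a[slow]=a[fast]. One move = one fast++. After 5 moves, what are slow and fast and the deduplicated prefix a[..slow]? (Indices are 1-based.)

(s=1,f=2) a[fast]=3≠a[slow]=2 write a[2]=3 → slow++,fast++
(s=2,f=3) a[fast]=9≠a[slow]=3 write a[3]=9 → slow++,fast++
(s=3,f=4) a[fast]=9=a[slow] dup → fast++
(s=3,f=5) a[fast]=10≠a[slow]=9 write a[4]=10 → slow++,fast++
(s=4,f=6) a[fast]=10=a[slow] dup → fast++

slow=4, fast=7, prefix=[2, 3, 9, 10]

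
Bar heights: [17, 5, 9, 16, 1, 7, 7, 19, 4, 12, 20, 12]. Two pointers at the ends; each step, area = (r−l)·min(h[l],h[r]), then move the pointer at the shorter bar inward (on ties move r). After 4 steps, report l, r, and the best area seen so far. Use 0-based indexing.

l=3, r=10, best area=170

l=0 r=11: min(17,12)*11=132 best=132 *, r--
l=0 r=10: min(17,20)*10=170 best=170 *, l++
l=1 r=10: min(5,20)*9=45 best=170, l++
l=2 r=10: min(9,20)*8=72 best=170, l++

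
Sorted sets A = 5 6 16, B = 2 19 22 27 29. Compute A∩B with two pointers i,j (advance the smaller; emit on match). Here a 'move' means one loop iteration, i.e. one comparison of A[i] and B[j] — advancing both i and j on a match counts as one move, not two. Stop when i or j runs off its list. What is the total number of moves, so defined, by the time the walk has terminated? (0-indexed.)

[i=0,j=0] 5>2 → j++
[i=0,j=1] 5<19 → i++
[i=1,j=1] 6<19 → i++
[i=2,j=1] 16<19 → i++

4 moves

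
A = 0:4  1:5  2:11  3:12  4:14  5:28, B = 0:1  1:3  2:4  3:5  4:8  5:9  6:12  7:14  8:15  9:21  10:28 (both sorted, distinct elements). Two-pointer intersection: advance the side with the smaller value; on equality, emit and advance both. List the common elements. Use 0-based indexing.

intersection = [4, 5, 12, 14, 28]

[i=0,j=0] 4>1 → j++
[i=0,j=1] 4>3 → j++
[i=0,j=2] 4==4 emit → i++,j++
[i=1,j=3] 5==5 emit → i++,j++
[i=2,j=4] 11>8 → j++
[i=2,j=5] 11>9 → j++
[i=2,j=6] 11<12 → i++
[i=3,j=6] 12==12 emit → i++,j++
[i=4,j=7] 14==14 emit → i++,j++
[i=5,j=8] 28>15 → j++
[i=5,j=9] 28>21 → j++
[i=5,j=10] 28==28 emit → i++,j++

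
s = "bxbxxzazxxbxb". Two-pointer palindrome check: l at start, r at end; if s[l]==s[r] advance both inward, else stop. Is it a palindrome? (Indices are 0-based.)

palindrome

[0,12] 'b'=='b' → l++,r--
[1,11] 'x'=='x' → l++,r--
[2,10] 'b'=='b' → l++,r--
[3,9] 'x'=='x' → l++,r--
[4,8] 'x'=='x' → l++,r--
[5,7] 'z'=='z' → l++,r--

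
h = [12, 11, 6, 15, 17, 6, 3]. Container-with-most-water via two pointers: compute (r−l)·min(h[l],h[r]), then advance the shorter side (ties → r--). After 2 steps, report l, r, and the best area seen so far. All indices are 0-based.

[0,6] min(12,3)*6=18 best=18 * → r--
[0,5] min(12,6)*5=30 best=30 * → r--

l=0, r=4, best area=30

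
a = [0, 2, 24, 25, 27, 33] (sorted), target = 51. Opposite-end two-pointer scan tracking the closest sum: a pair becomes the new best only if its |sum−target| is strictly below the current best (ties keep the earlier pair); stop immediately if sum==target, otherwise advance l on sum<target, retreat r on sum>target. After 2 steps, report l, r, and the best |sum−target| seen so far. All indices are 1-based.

[1,6] 0+33=33 d=18 * → l++
[2,6] 2+33=35 d=16 * → l++

l=3, r=6, best |Δ|=16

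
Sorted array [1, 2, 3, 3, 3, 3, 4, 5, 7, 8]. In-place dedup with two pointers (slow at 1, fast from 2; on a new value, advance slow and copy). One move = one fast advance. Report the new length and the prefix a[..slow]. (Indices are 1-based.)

length 7; prefix = [1, 2, 3, 4, 5, 7, 8]

slow=1 fast=2: a[fast]=2≠a[slow]=1 write a[2]=2, slow++,fast++
slow=2 fast=3: a[fast]=3≠a[slow]=2 write a[3]=3, slow++,fast++
slow=3 fast=4: a[fast]=3=a[slow] dup, fast++
slow=3 fast=5: a[fast]=3=a[slow] dup, fast++
slow=3 fast=6: a[fast]=3=a[slow] dup, fast++
slow=3 fast=7: a[fast]=4≠a[slow]=3 write a[4]=4, slow++,fast++
slow=4 fast=8: a[fast]=5≠a[slow]=4 write a[5]=5, slow++,fast++
slow=5 fast=9: a[fast]=7≠a[slow]=5 write a[6]=7, slow++,fast++
slow=6 fast=10: a[fast]=8≠a[slow]=7 write a[7]=8, slow++,fast++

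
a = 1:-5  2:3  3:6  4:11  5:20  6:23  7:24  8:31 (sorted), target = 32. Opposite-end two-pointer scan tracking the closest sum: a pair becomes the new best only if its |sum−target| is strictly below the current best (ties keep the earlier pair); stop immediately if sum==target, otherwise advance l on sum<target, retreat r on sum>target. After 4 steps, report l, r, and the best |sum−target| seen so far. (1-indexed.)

l=4, r=7, best |Δ|=2

[1,8] -5+31=26 d=6 * → l++
[2,8] 3+31=34 d=2 * → r--
[2,7] 3+24=27 d=5 → l++
[3,7] 6+24=30 d=2 → l++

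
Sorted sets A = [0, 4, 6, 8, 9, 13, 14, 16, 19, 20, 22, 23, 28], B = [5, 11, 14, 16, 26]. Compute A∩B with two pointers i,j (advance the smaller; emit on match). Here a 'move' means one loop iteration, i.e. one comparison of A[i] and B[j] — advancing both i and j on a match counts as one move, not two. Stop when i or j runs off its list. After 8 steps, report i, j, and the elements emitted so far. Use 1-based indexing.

i=7, j=3, emitted=[]

i=1 j=1: 0<5, i++
i=2 j=1: 4<5, i++
i=3 j=1: 6>5, j++
i=3 j=2: 6<11, i++
i=4 j=2: 8<11, i++
i=5 j=2: 9<11, i++
i=6 j=2: 13>11, j++
i=6 j=3: 13<14, i++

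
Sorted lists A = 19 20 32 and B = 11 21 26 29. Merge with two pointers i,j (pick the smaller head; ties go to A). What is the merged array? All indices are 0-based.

[i=0,j=0] A[i]=19>B[j]=11 take 11 → j++
[i=0,j=1] A[i]=19<=B[j]=21 take 19 → i++
[i=1,j=1] A[i]=20<=B[j]=21 take 20 → i++
[i=2,j=1] A[i]=32>B[j]=21 take 21 → j++
[i=2,j=2] A[i]=32>B[j]=26 take 26 → j++
[i=2,j=3] A[i]=32>B[j]=29 take 29 → j++
[i=2,j=4] B done, take A[i]=32 → i++

[11, 19, 20, 21, 26, 29, 32]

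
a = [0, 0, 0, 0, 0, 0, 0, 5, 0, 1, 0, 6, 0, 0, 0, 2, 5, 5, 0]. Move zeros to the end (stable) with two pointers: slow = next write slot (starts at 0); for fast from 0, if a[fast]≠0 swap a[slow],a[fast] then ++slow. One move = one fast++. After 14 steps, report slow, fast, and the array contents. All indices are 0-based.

slow=3, fast=14, a=[5, 1, 6, 0, 0, 0, 0, 0, 0, 0, 0, 0, 0, 0, 0, 2, 5, 5, 0]

(s=0,f=0) a[fast]=0 → fast++
(s=0,f=1) a[fast]=0 → fast++
(s=0,f=2) a[fast]=0 → fast++
(s=0,f=3) a[fast]=0 → fast++
(s=0,f=4) a[fast]=0 → fast++
(s=0,f=5) a[fast]=0 → fast++
(s=0,f=6) a[fast]=0 → fast++
(s=0,f=7) a[fast]=5≠0 swap→a[0]=5 → slow++,fast++
(s=1,f=8) a[fast]=0 → fast++
(s=1,f=9) a[fast]=1≠0 swap→a[1]=1 → slow++,fast++
(s=2,f=10) a[fast]=0 → fast++
(s=2,f=11) a[fast]=6≠0 swap→a[2]=6 → slow++,fast++
(s=3,f=12) a[fast]=0 → fast++
(s=3,f=13) a[fast]=0 → fast++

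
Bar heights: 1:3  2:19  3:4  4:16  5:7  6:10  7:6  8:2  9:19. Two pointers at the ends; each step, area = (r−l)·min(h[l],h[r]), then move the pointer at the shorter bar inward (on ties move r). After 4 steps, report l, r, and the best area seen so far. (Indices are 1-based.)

l=2, r=6, best area=133

[1,9] min(3,19)*8=24 best=24 * → l++
[2,9] min(19,19)*7=133 best=133 * → r--
[2,8] min(19,2)*6=12 best=133 → r--
[2,7] min(19,6)*5=30 best=133 → r--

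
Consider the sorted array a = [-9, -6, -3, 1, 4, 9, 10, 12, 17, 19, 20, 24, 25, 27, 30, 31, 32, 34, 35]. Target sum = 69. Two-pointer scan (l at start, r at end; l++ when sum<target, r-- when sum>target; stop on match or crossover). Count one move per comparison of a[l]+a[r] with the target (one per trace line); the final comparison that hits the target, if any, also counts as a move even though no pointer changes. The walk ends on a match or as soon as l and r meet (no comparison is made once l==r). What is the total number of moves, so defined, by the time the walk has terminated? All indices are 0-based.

18 moves

[0,18] -9+35=26 <69 → l++
[1,18] -6+35=29 <69 → l++
[2,18] -3+35=32 <69 → l++
[3,18] 1+35=36 <69 → l++
[4,18] 4+35=39 <69 → l++
[5,18] 9+35=44 <69 → l++
[6,18] 10+35=45 <69 → l++
[7,18] 12+35=47 <69 → l++
[8,18] 17+35=52 <69 → l++
[9,18] 19+35=54 <69 → l++
[10,18] 20+35=55 <69 → l++
[11,18] 24+35=59 <69 → l++
[12,18] 25+35=60 <69 → l++
[13,18] 27+35=62 <69 → l++
[14,18] 30+35=65 <69 → l++
[15,18] 31+35=66 <69 → l++
[16,18] 32+35=67 <69 → l++
[17,18] 34+35=69 → found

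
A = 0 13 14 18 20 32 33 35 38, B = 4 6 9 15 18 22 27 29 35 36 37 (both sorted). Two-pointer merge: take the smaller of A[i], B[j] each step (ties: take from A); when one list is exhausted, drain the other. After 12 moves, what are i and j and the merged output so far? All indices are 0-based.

i=5, j=7, merged so far=[0, 4, 6, 9, 13, 14, 15, 18, 18, 20, 22, 27]

i=0 j=0: A[i]=0<=B[j]=4 take 0, i++
i=1 j=0: A[i]=13>B[j]=4 take 4, j++
i=1 j=1: A[i]=13>B[j]=6 take 6, j++
i=1 j=2: A[i]=13>B[j]=9 take 9, j++
i=1 j=3: A[i]=13<=B[j]=15 take 13, i++
i=2 j=3: A[i]=14<=B[j]=15 take 14, i++
i=3 j=3: A[i]=18>B[j]=15 take 15, j++
i=3 j=4: A[i]=18<=B[j]=18 take 18, i++
i=4 j=4: A[i]=20>B[j]=18 take 18, j++
i=4 j=5: A[i]=20<=B[j]=22 take 20, i++
i=5 j=5: A[i]=32>B[j]=22 take 22, j++
i=5 j=6: A[i]=32>B[j]=27 take 27, j++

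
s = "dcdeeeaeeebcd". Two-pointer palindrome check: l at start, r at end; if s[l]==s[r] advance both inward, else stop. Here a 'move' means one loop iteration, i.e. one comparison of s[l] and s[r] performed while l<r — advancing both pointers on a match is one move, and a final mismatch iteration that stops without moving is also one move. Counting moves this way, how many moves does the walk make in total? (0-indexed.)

l=0 r=12: 'd'=='d', l++,r--
l=1 r=11: 'c'=='c', l++,r--
l=2 r=10: 'd'!='b', stop

3 moves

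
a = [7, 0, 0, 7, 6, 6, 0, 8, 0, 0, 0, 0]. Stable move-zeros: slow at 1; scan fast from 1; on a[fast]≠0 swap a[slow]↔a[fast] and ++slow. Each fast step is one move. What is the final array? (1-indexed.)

[7, 7, 6, 6, 8, 0, 0, 0, 0, 0, 0, 0]

(s=1,f=1) a[fast]=7≠0 swap→a[1]=7 → slow++,fast++
(s=2,f=2) a[fast]=0 → fast++
(s=2,f=3) a[fast]=0 → fast++
(s=2,f=4) a[fast]=7≠0 swap→a[2]=7 → slow++,fast++
(s=3,f=5) a[fast]=6≠0 swap→a[3]=6 → slow++,fast++
(s=4,f=6) a[fast]=6≠0 swap→a[4]=6 → slow++,fast++
(s=5,f=7) a[fast]=0 → fast++
(s=5,f=8) a[fast]=8≠0 swap→a[5]=8 → slow++,fast++
(s=6,f=9) a[fast]=0 → fast++
(s=6,f=10) a[fast]=0 → fast++
(s=6,f=11) a[fast]=0 → fast++
(s=6,f=12) a[fast]=0 → fast++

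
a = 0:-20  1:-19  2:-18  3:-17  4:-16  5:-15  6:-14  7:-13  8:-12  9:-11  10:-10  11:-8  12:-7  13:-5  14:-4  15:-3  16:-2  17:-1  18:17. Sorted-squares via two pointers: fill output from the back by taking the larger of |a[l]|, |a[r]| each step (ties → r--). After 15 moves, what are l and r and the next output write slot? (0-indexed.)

l=14, r=17, next write slot=3

l=0 r=18: |-20|>|17| out[18]=400, l++
l=1 r=18: |-19|>|17| out[17]=361, l++
l=2 r=18: |-18|>|17| out[16]=324, l++
l=3 r=18: |-17|<=|17| out[15]=289, r--
l=3 r=17: |-17|>|-1| out[14]=289, l++
l=4 r=17: |-16|>|-1| out[13]=256, l++
l=5 r=17: |-15|>|-1| out[12]=225, l++
l=6 r=17: |-14|>|-1| out[11]=196, l++
l=7 r=17: |-13|>|-1| out[10]=169, l++
l=8 r=17: |-12|>|-1| out[9]=144, l++
l=9 r=17: |-11|>|-1| out[8]=121, l++
l=10 r=17: |-10|>|-1| out[7]=100, l++
l=11 r=17: |-8|>|-1| out[6]=64, l++
l=12 r=17: |-7|>|-1| out[5]=49, l++
l=13 r=17: |-5|>|-1| out[4]=25, l++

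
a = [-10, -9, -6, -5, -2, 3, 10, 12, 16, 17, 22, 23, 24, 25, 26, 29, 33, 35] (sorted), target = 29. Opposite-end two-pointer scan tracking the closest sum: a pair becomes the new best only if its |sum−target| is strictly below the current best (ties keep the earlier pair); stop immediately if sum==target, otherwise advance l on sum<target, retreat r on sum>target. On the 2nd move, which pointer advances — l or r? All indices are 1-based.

l

[1,18] -10+35=25 d=4 * → l++
[2,18] -9+35=26 d=3 * → l++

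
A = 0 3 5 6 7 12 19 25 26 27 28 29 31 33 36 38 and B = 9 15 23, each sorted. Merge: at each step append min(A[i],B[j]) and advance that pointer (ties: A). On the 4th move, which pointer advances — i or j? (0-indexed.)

[i=0,j=0] A[i]=0<=B[j]=9 take 0 → i++
[i=1,j=0] A[i]=3<=B[j]=9 take 3 → i++
[i=2,j=0] A[i]=5<=B[j]=9 take 5 → i++
[i=3,j=0] A[i]=6<=B[j]=9 take 6 → i++

i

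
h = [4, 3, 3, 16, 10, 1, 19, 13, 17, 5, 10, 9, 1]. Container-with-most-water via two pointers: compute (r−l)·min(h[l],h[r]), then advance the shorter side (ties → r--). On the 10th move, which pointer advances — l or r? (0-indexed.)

l=0 r=12: min(4,1)*12=12 best=12 *, r--
l=0 r=11: min(4,9)*11=44 best=44 *, l++
l=1 r=11: min(3,9)*10=30 best=44, l++
l=2 r=11: min(3,9)*9=27 best=44, l++
l=3 r=11: min(16,9)*8=72 best=72 *, r--
l=3 r=10: min(16,10)*7=70 best=72, r--
l=3 r=9: min(16,5)*6=30 best=72, r--
l=3 r=8: min(16,17)*5=80 best=80 *, l++
l=4 r=8: min(10,17)*4=40 best=80, l++
l=5 r=8: min(1,17)*3=3 best=80, l++

l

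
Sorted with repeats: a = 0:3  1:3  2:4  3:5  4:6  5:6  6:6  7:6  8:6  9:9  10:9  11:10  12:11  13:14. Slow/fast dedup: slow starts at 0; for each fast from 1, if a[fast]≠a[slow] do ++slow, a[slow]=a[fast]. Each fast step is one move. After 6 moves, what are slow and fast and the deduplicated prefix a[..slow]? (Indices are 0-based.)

slow=3, fast=7, prefix=[3, 4, 5, 6]

(s=0,f=1) a[fast]=3=a[slow] dup → fast++
(s=0,f=2) a[fast]=4≠a[slow]=3 write a[1]=4 → slow++,fast++
(s=1,f=3) a[fast]=5≠a[slow]=4 write a[2]=5 → slow++,fast++
(s=2,f=4) a[fast]=6≠a[slow]=5 write a[3]=6 → slow++,fast++
(s=3,f=5) a[fast]=6=a[slow] dup → fast++
(s=3,f=6) a[fast]=6=a[slow] dup → fast++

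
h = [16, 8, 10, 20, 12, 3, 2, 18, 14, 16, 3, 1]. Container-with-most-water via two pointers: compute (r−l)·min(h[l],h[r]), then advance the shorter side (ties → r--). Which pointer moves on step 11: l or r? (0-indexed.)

r

l=0 r=11: min(16,1)*11=11 best=11 *, r--
l=0 r=10: min(16,3)*10=30 best=30 *, r--
l=0 r=9: min(16,16)*9=144 best=144 *, r--
l=0 r=8: min(16,14)*8=112 best=144, r--
l=0 r=7: min(16,18)*7=112 best=144, l++
l=1 r=7: min(8,18)*6=48 best=144, l++
l=2 r=7: min(10,18)*5=50 best=144, l++
l=3 r=7: min(20,18)*4=72 best=144, r--
l=3 r=6: min(20,2)*3=6 best=144, r--
l=3 r=5: min(20,3)*2=6 best=144, r--
l=3 r=4: min(20,12)*1=12 best=144, r--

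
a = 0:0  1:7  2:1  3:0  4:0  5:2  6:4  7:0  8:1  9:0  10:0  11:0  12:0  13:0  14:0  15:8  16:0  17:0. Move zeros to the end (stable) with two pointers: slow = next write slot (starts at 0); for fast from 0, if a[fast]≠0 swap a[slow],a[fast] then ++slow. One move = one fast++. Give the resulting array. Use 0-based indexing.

(s=0,f=0) a[fast]=0 → fast++
(s=0,f=1) a[fast]=7≠0 swap→a[0]=7 → slow++,fast++
(s=1,f=2) a[fast]=1≠0 swap→a[1]=1 → slow++,fast++
(s=2,f=3) a[fast]=0 → fast++
(s=2,f=4) a[fast]=0 → fast++
(s=2,f=5) a[fast]=2≠0 swap→a[2]=2 → slow++,fast++
(s=3,f=6) a[fast]=4≠0 swap→a[3]=4 → slow++,fast++
(s=4,f=7) a[fast]=0 → fast++
(s=4,f=8) a[fast]=1≠0 swap→a[4]=1 → slow++,fast++
(s=5,f=9) a[fast]=0 → fast++
(s=5,f=10) a[fast]=0 → fast++
(s=5,f=11) a[fast]=0 → fast++
(s=5,f=12) a[fast]=0 → fast++
(s=5,f=13) a[fast]=0 → fast++
(s=5,f=14) a[fast]=0 → fast++
(s=5,f=15) a[fast]=8≠0 swap→a[5]=8 → slow++,fast++
(s=6,f=16) a[fast]=0 → fast++
(s=6,f=17) a[fast]=0 → fast++

[7, 1, 2, 4, 1, 8, 0, 0, 0, 0, 0, 0, 0, 0, 0, 0, 0, 0]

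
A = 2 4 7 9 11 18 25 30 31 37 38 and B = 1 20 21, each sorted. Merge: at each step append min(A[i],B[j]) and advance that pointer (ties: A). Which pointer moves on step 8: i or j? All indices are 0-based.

[i=0,j=0] A[i]=2>B[j]=1 take 1 → j++
[i=0,j=1] A[i]=2<=B[j]=20 take 2 → i++
[i=1,j=1] A[i]=4<=B[j]=20 take 4 → i++
[i=2,j=1] A[i]=7<=B[j]=20 take 7 → i++
[i=3,j=1] A[i]=9<=B[j]=20 take 9 → i++
[i=4,j=1] A[i]=11<=B[j]=20 take 11 → i++
[i=5,j=1] A[i]=18<=B[j]=20 take 18 → i++
[i=6,j=1] A[i]=25>B[j]=20 take 20 → j++

j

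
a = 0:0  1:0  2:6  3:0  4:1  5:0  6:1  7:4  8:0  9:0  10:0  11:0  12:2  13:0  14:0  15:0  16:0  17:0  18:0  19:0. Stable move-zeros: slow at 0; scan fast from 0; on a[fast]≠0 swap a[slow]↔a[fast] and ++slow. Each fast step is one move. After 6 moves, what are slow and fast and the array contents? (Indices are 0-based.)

slow=2, fast=6, a=[6, 1, 0, 0, 0, 0, 1, 4, 0, 0, 0, 0, 2, 0, 0, 0, 0, 0, 0, 0]

(s=0,f=0) a[fast]=0 → fast++
(s=0,f=1) a[fast]=0 → fast++
(s=0,f=2) a[fast]=6≠0 swap→a[0]=6 → slow++,fast++
(s=1,f=3) a[fast]=0 → fast++
(s=1,f=4) a[fast]=1≠0 swap→a[1]=1 → slow++,fast++
(s=2,f=5) a[fast]=0 → fast++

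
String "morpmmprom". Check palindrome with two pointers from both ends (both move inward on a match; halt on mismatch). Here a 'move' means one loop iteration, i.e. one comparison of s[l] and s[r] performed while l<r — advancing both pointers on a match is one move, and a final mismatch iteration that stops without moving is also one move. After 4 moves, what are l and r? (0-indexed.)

l=4, r=5

[0,9] 'm'=='m' → l++,r--
[1,8] 'o'=='o' → l++,r--
[2,7] 'r'=='r' → l++,r--
[3,6] 'p'=='p' → l++,r--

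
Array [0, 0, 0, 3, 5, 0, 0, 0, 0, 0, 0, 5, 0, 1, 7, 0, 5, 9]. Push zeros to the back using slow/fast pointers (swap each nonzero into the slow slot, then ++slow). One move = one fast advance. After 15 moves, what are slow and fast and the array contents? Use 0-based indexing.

(s=0,f=0) a[fast]=0 → fast++
(s=0,f=1) a[fast]=0 → fast++
(s=0,f=2) a[fast]=0 → fast++
(s=0,f=3) a[fast]=3≠0 swap→a[0]=3 → slow++,fast++
(s=1,f=4) a[fast]=5≠0 swap→a[1]=5 → slow++,fast++
(s=2,f=5) a[fast]=0 → fast++
(s=2,f=6) a[fast]=0 → fast++
(s=2,f=7) a[fast]=0 → fast++
(s=2,f=8) a[fast]=0 → fast++
(s=2,f=9) a[fast]=0 → fast++
(s=2,f=10) a[fast]=0 → fast++
(s=2,f=11) a[fast]=5≠0 swap→a[2]=5 → slow++,fast++
(s=3,f=12) a[fast]=0 → fast++
(s=3,f=13) a[fast]=1≠0 swap→a[3]=1 → slow++,fast++
(s=4,f=14) a[fast]=7≠0 swap→a[4]=7 → slow++,fast++

slow=5, fast=15, a=[3, 5, 5, 1, 7, 0, 0, 0, 0, 0, 0, 0, 0, 0, 0, 0, 5, 9]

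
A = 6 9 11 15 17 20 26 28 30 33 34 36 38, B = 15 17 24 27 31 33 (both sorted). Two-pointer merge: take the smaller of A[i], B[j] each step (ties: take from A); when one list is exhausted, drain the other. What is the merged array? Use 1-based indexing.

[i=1,j=1] A[i]=6<=B[j]=15 take 6 → i++
[i=2,j=1] A[i]=9<=B[j]=15 take 9 → i++
[i=3,j=1] A[i]=11<=B[j]=15 take 11 → i++
[i=4,j=1] A[i]=15<=B[j]=15 take 15 → i++
[i=5,j=1] A[i]=17>B[j]=15 take 15 → j++
[i=5,j=2] A[i]=17<=B[j]=17 take 17 → i++
[i=6,j=2] A[i]=20>B[j]=17 take 17 → j++
[i=6,j=3] A[i]=20<=B[j]=24 take 20 → i++
[i=7,j=3] A[i]=26>B[j]=24 take 24 → j++
[i=7,j=4] A[i]=26<=B[j]=27 take 26 → i++
[i=8,j=4] A[i]=28>B[j]=27 take 27 → j++
[i=8,j=5] A[i]=28<=B[j]=31 take 28 → i++
[i=9,j=5] A[i]=30<=B[j]=31 take 30 → i++
[i=10,j=5] A[i]=33>B[j]=31 take 31 → j++
[i=10,j=6] A[i]=33<=B[j]=33 take 33 → i++
[i=11,j=6] A[i]=34>B[j]=33 take 33 → j++
[i=11,j=7] B done, take A[i]=34 → i++
[i=12,j=7] B done, take A[i]=36 → i++
[i=13,j=7] B done, take A[i]=38 → i++

[6, 9, 11, 15, 15, 17, 17, 20, 24, 26, 27, 28, 30, 31, 33, 33, 34, 36, 38]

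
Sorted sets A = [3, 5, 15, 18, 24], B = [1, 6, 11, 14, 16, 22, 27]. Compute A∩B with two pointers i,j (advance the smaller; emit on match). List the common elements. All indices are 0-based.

intersection = []

i=0 j=0: 3>1, j++
i=0 j=1: 3<6, i++
i=1 j=1: 5<6, i++
i=2 j=1: 15>6, j++
i=2 j=2: 15>11, j++
i=2 j=3: 15>14, j++
i=2 j=4: 15<16, i++
i=3 j=4: 18>16, j++
i=3 j=5: 18<22, i++
i=4 j=5: 24>22, j++
i=4 j=6: 24<27, i++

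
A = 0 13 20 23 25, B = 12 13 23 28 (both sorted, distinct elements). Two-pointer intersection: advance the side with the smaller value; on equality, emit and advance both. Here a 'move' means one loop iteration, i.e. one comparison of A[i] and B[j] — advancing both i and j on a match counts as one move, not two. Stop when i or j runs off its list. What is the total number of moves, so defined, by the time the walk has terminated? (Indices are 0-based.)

[i=0,j=0] 0<12 → i++
[i=1,j=0] 13>12 → j++
[i=1,j=1] 13==13 emit → i++,j++
[i=2,j=2] 20<23 → i++
[i=3,j=2] 23==23 emit → i++,j++
[i=4,j=3] 25<28 → i++

6 moves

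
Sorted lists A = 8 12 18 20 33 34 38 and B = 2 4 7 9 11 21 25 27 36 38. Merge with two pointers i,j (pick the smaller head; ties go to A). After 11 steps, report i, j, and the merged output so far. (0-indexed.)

[i=0,j=0] A[i]=8>B[j]=2 take 2 → j++
[i=0,j=1] A[i]=8>B[j]=4 take 4 → j++
[i=0,j=2] A[i]=8>B[j]=7 take 7 → j++
[i=0,j=3] A[i]=8<=B[j]=9 take 8 → i++
[i=1,j=3] A[i]=12>B[j]=9 take 9 → j++
[i=1,j=4] A[i]=12>B[j]=11 take 11 → j++
[i=1,j=5] A[i]=12<=B[j]=21 take 12 → i++
[i=2,j=5] A[i]=18<=B[j]=21 take 18 → i++
[i=3,j=5] A[i]=20<=B[j]=21 take 20 → i++
[i=4,j=5] A[i]=33>B[j]=21 take 21 → j++
[i=4,j=6] A[i]=33>B[j]=25 take 25 → j++

i=4, j=7, merged so far=[2, 4, 7, 8, 9, 11, 12, 18, 20, 21, 25]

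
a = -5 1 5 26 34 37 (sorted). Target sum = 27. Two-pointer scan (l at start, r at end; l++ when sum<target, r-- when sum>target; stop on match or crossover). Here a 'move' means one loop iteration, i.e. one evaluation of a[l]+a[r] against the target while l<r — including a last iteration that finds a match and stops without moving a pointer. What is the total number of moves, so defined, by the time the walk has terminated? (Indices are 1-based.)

4 moves

[1,6] -5+37=32 >27 → r--
[1,5] -5+34=29 >27 → r--
[1,4] -5+26=21 <27 → l++
[2,4] 1+26=27 → found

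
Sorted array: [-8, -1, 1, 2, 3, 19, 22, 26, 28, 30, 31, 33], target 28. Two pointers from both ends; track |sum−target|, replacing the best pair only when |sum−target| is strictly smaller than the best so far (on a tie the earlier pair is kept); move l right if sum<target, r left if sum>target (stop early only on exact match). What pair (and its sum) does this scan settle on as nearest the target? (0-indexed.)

[0,11] -8+33=25 d=3 * → l++
[1,11] -1+33=32 d=4 → r--
[1,10] -1+31=30 d=2 * → r--
[1,9] -1+30=29 d=1 * → r--
[1,8] -1+28=27 d=1 → l++
[2,8] 1+28=29 d=1 → r--
[2,7] 1+26=27 d=1 → l++
[3,7] 2+26=28 d=0 * → stop

pair (2, 26) with sum 28 (|Δ|=0)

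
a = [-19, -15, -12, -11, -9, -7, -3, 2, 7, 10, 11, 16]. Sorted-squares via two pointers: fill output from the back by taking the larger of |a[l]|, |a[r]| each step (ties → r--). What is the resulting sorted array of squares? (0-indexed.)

l=0 r=11: |-19|>|16| out[11]=361, l++
l=1 r=11: |-15|<=|16| out[10]=256, r--
l=1 r=10: |-15|>|11| out[9]=225, l++
l=2 r=10: |-12|>|11| out[8]=144, l++
l=3 r=10: |-11|<=|11| out[7]=121, r--
l=3 r=9: |-11|>|10| out[6]=121, l++
l=4 r=9: |-9|<=|10| out[5]=100, r--
l=4 r=8: |-9|>|7| out[4]=81, l++
l=5 r=8: |-7|<=|7| out[3]=49, r--
l=5 r=7: |-7|>|2| out[2]=49, l++
l=6 r=7: |-3|>|2| out[1]=9, l++
l=7 r=7: |2|<=|2| out[0]=4, r--

[4, 9, 49, 49, 81, 100, 121, 121, 144, 225, 256, 361]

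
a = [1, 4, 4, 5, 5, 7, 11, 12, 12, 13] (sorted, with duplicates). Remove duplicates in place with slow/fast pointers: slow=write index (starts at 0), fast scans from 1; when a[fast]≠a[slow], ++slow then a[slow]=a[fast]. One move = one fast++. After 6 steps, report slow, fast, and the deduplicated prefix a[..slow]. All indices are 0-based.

slow=0 fast=1: a[fast]=4≠a[slow]=1 write a[1]=4, slow++,fast++
slow=1 fast=2: a[fast]=4=a[slow] dup, fast++
slow=1 fast=3: a[fast]=5≠a[slow]=4 write a[2]=5, slow++,fast++
slow=2 fast=4: a[fast]=5=a[slow] dup, fast++
slow=2 fast=5: a[fast]=7≠a[slow]=5 write a[3]=7, slow++,fast++
slow=3 fast=6: a[fast]=11≠a[slow]=7 write a[4]=11, slow++,fast++

slow=4, fast=7, prefix=[1, 4, 5, 7, 11]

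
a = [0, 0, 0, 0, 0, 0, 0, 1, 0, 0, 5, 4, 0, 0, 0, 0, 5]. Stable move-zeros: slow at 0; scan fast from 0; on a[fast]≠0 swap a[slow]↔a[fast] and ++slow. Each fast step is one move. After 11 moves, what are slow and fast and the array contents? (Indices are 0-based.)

slow=2, fast=11, a=[1, 5, 0, 0, 0, 0, 0, 0, 0, 0, 0, 4, 0, 0, 0, 0, 5]

(s=0,f=0) a[fast]=0 → fast++
(s=0,f=1) a[fast]=0 → fast++
(s=0,f=2) a[fast]=0 → fast++
(s=0,f=3) a[fast]=0 → fast++
(s=0,f=4) a[fast]=0 → fast++
(s=0,f=5) a[fast]=0 → fast++
(s=0,f=6) a[fast]=0 → fast++
(s=0,f=7) a[fast]=1≠0 swap→a[0]=1 → slow++,fast++
(s=1,f=8) a[fast]=0 → fast++
(s=1,f=9) a[fast]=0 → fast++
(s=1,f=10) a[fast]=5≠0 swap→a[1]=5 → slow++,fast++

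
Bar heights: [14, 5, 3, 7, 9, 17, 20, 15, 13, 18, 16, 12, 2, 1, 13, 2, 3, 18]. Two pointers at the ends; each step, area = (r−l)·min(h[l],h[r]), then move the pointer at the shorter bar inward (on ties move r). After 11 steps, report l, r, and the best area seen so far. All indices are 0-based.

l=6, r=12, best area=238

[0,17] min(14,18)*17=238 best=238 * → l++
[1,17] min(5,18)*16=80 best=238 → l++
[2,17] min(3,18)*15=45 best=238 → l++
[3,17] min(7,18)*14=98 best=238 → l++
[4,17] min(9,18)*13=117 best=238 → l++
[5,17] min(17,18)*12=204 best=238 → l++
[6,17] min(20,18)*11=198 best=238 → r--
[6,16] min(20,3)*10=30 best=238 → r--
[6,15] min(20,2)*9=18 best=238 → r--
[6,14] min(20,13)*8=104 best=238 → r--
[6,13] min(20,1)*7=7 best=238 → r--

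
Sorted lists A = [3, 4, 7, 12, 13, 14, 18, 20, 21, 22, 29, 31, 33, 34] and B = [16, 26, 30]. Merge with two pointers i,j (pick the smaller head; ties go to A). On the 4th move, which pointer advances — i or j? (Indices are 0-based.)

[i=0,j=0] A[i]=3<=B[j]=16 take 3 → i++
[i=1,j=0] A[i]=4<=B[j]=16 take 4 → i++
[i=2,j=0] A[i]=7<=B[j]=16 take 7 → i++
[i=3,j=0] A[i]=12<=B[j]=16 take 12 → i++

i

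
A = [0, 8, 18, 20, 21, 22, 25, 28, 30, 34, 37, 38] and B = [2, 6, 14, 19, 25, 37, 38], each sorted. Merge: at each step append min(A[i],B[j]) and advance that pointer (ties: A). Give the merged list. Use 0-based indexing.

[i=0,j=0] A[i]=0<=B[j]=2 take 0 → i++
[i=1,j=0] A[i]=8>B[j]=2 take 2 → j++
[i=1,j=1] A[i]=8>B[j]=6 take 6 → j++
[i=1,j=2] A[i]=8<=B[j]=14 take 8 → i++
[i=2,j=2] A[i]=18>B[j]=14 take 14 → j++
[i=2,j=3] A[i]=18<=B[j]=19 take 18 → i++
[i=3,j=3] A[i]=20>B[j]=19 take 19 → j++
[i=3,j=4] A[i]=20<=B[j]=25 take 20 → i++
[i=4,j=4] A[i]=21<=B[j]=25 take 21 → i++
[i=5,j=4] A[i]=22<=B[j]=25 take 22 → i++
[i=6,j=4] A[i]=25<=B[j]=25 take 25 → i++
[i=7,j=4] A[i]=28>B[j]=25 take 25 → j++
[i=7,j=5] A[i]=28<=B[j]=37 take 28 → i++
[i=8,j=5] A[i]=30<=B[j]=37 take 30 → i++
[i=9,j=5] A[i]=34<=B[j]=37 take 34 → i++
[i=10,j=5] A[i]=37<=B[j]=37 take 37 → i++
[i=11,j=5] A[i]=38>B[j]=37 take 37 → j++
[i=11,j=6] A[i]=38<=B[j]=38 take 38 → i++
[i=12,j=6] A done, take B[j]=38 → j++

[0, 2, 6, 8, 14, 18, 19, 20, 21, 22, 25, 25, 28, 30, 34, 37, 37, 38, 38]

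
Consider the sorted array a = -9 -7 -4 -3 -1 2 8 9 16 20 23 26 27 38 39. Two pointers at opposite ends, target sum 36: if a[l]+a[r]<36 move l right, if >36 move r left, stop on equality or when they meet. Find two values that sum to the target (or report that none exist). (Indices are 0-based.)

l=0 r=14: -9+39=30 <36, l++
l=1 r=14: -7+39=32 <36, l++
l=2 r=14: -4+39=35 <36, l++
l=3 r=14: -3+39=36, found

(-3, 39)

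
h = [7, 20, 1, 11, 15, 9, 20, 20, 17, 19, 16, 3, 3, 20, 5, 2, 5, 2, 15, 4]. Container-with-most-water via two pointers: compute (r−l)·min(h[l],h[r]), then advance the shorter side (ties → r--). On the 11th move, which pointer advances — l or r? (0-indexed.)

r

l=0 r=19: min(7,4)*19=76 best=76 *, r--
l=0 r=18: min(7,15)*18=126 best=126 *, l++
l=1 r=18: min(20,15)*17=255 best=255 *, r--
l=1 r=17: min(20,2)*16=32 best=255, r--
l=1 r=16: min(20,5)*15=75 best=255, r--
l=1 r=15: min(20,2)*14=28 best=255, r--
l=1 r=14: min(20,5)*13=65 best=255, r--
l=1 r=13: min(20,20)*12=240 best=255, r--
l=1 r=12: min(20,3)*11=33 best=255, r--
l=1 r=11: min(20,3)*10=30 best=255, r--
l=1 r=10: min(20,16)*9=144 best=255, r--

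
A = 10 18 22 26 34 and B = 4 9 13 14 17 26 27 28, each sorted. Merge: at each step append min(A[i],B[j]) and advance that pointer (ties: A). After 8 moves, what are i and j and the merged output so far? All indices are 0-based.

i=0 j=0: A[i]=10>B[j]=4 take 4, j++
i=0 j=1: A[i]=10>B[j]=9 take 9, j++
i=0 j=2: A[i]=10<=B[j]=13 take 10, i++
i=1 j=2: A[i]=18>B[j]=13 take 13, j++
i=1 j=3: A[i]=18>B[j]=14 take 14, j++
i=1 j=4: A[i]=18>B[j]=17 take 17, j++
i=1 j=5: A[i]=18<=B[j]=26 take 18, i++
i=2 j=5: A[i]=22<=B[j]=26 take 22, i++

i=3, j=5, merged so far=[4, 9, 10, 13, 14, 17, 18, 22]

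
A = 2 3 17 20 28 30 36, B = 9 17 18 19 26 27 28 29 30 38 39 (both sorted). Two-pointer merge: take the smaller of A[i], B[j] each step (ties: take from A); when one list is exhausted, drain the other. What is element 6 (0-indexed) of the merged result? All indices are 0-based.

i=0 j=0: A[i]=2<=B[j]=9 take 2, i++
i=1 j=0: A[i]=3<=B[j]=9 take 3, i++
i=2 j=0: A[i]=17>B[j]=9 take 9, j++
i=2 j=1: A[i]=17<=B[j]=17 take 17, i++
i=3 j=1: A[i]=20>B[j]=17 take 17, j++
i=3 j=2: A[i]=20>B[j]=18 take 18, j++
i=3 j=3: A[i]=20>B[j]=19 take 19, j++
i=3 j=4: A[i]=20<=B[j]=26 take 20, i++
i=4 j=4: A[i]=28>B[j]=26 take 26, j++
i=4 j=5: A[i]=28>B[j]=27 take 27, j++
i=4 j=6: A[i]=28<=B[j]=28 take 28, i++
i=5 j=6: A[i]=30>B[j]=28 take 28, j++
i=5 j=7: A[i]=30>B[j]=29 take 29, j++
i=5 j=8: A[i]=30<=B[j]=30 take 30, i++
i=6 j=8: A[i]=36>B[j]=30 take 30, j++
i=6 j=9: A[i]=36<=B[j]=38 take 36, i++
i=7 j=9: A done, take B[j]=38, j++
i=7 j=10: A done, take B[j]=39, j++

merged[6] = 19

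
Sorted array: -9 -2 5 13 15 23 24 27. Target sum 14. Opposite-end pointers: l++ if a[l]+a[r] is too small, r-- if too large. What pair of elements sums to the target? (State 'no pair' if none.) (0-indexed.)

(-9, 23)

l=0 r=7: -9+27=18 >14, r--
l=0 r=6: -9+24=15 >14, r--
l=0 r=5: -9+23=14, found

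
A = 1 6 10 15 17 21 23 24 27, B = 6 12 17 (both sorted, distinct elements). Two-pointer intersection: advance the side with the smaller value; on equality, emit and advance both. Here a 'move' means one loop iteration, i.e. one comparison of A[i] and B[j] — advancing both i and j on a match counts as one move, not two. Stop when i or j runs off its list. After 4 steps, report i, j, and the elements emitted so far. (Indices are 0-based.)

i=3, j=2, emitted=[6]

[i=0,j=0] 1<6 → i++
[i=1,j=0] 6==6 emit → i++,j++
[i=2,j=1] 10<12 → i++
[i=3,j=1] 15>12 → j++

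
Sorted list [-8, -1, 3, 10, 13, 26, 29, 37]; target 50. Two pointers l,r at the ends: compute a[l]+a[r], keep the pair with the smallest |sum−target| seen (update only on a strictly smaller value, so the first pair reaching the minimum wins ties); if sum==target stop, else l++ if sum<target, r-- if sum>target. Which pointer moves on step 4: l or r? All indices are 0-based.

l=0 r=7: -8+37=29 d=21 *, l++
l=1 r=7: -1+37=36 d=14 *, l++
l=2 r=7: 3+37=40 d=10 *, l++
l=3 r=7: 10+37=47 d=3 *, l++

l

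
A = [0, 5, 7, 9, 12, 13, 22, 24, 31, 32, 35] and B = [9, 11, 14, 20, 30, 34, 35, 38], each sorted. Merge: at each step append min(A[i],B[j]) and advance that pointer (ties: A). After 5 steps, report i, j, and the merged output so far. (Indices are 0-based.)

i=0 j=0: A[i]=0<=B[j]=9 take 0, i++
i=1 j=0: A[i]=5<=B[j]=9 take 5, i++
i=2 j=0: A[i]=7<=B[j]=9 take 7, i++
i=3 j=0: A[i]=9<=B[j]=9 take 9, i++
i=4 j=0: A[i]=12>B[j]=9 take 9, j++

i=4, j=1, merged so far=[0, 5, 7, 9, 9]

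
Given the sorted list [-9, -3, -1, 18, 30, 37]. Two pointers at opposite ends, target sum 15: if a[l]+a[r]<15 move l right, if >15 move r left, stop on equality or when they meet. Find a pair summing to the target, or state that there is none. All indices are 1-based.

(-3, 18)

[1,6] -9+37=28 >15 → r--
[1,5] -9+30=21 >15 → r--
[1,4] -9+18=9 <15 → l++
[2,4] -3+18=15 → found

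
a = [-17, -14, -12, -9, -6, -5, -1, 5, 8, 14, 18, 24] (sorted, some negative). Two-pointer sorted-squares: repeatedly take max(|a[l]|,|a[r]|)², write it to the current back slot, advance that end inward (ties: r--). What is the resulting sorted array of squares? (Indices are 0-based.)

[1, 25, 25, 36, 64, 81, 144, 196, 196, 289, 324, 576]

l=0 r=11: |-17|<=|24| out[11]=576, r--
l=0 r=10: |-17|<=|18| out[10]=324, r--
l=0 r=9: |-17|>|14| out[9]=289, l++
l=1 r=9: |-14|<=|14| out[8]=196, r--
l=1 r=8: |-14|>|8| out[7]=196, l++
l=2 r=8: |-12|>|8| out[6]=144, l++
l=3 r=8: |-9|>|8| out[5]=81, l++
l=4 r=8: |-6|<=|8| out[4]=64, r--
l=4 r=7: |-6|>|5| out[3]=36, l++
l=5 r=7: |-5|<=|5| out[2]=25, r--
l=5 r=6: |-5|>|-1| out[1]=25, l++
l=6 r=6: |-1|<=|-1| out[0]=1, r--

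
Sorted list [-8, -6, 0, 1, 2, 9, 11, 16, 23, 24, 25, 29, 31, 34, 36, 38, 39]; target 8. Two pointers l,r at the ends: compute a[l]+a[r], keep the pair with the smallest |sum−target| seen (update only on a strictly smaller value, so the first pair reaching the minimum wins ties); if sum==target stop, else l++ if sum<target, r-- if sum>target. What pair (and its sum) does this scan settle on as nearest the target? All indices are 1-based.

[1,17] -8+39=31 d=23 * → r--
[1,16] -8+38=30 d=22 * → r--
[1,15] -8+36=28 d=20 * → r--
[1,14] -8+34=26 d=18 * → r--
[1,13] -8+31=23 d=15 * → r--
[1,12] -8+29=21 d=13 * → r--
[1,11] -8+25=17 d=9 * → r--
[1,10] -8+24=16 d=8 * → r--
[1,9] -8+23=15 d=7 * → r--
[1,8] -8+16=8 d=0 * → stop

pair (-8, 16) with sum 8 (|Δ|=0)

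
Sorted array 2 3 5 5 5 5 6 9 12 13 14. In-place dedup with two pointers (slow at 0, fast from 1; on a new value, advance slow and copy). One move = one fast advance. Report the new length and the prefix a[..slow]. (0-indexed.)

slow=0 fast=1: a[fast]=3≠a[slow]=2 write a[1]=3, slow++,fast++
slow=1 fast=2: a[fast]=5≠a[slow]=3 write a[2]=5, slow++,fast++
slow=2 fast=3: a[fast]=5=a[slow] dup, fast++
slow=2 fast=4: a[fast]=5=a[slow] dup, fast++
slow=2 fast=5: a[fast]=5=a[slow] dup, fast++
slow=2 fast=6: a[fast]=6≠a[slow]=5 write a[3]=6, slow++,fast++
slow=3 fast=7: a[fast]=9≠a[slow]=6 write a[4]=9, slow++,fast++
slow=4 fast=8: a[fast]=12≠a[slow]=9 write a[5]=12, slow++,fast++
slow=5 fast=9: a[fast]=13≠a[slow]=12 write a[6]=13, slow++,fast++
slow=6 fast=10: a[fast]=14≠a[slow]=13 write a[7]=14, slow++,fast++

length 8; prefix = [2, 3, 5, 6, 9, 12, 13, 14]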